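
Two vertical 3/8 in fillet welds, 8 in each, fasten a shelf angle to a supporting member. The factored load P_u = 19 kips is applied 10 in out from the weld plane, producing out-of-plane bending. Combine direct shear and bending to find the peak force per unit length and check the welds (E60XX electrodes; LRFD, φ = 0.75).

f_max ≈ 8.99 kip/in; NOT adequate

E60XX → F_EXX = 60 ksi.
L_w = 2 × 8 = 16 in; section modulus (unit throat) S = 2 × L²/6 = 21.33 in².
Direct shear f_v = P/L_w = 19/16 = 1.188 kip/in.
Moment M = P × e = 19 × 10 = 190 kip·in; bending f_b = M/S = 8.906 kip/in.
f_max = √(f_v² + f_b²) = √(1.188² + 8.906²) = 8.985 kip/in.
φr_n = 0.75 × 0.6 × 60 × (0.707 × 0.375) = 7.158 kip/in → NOT adequate.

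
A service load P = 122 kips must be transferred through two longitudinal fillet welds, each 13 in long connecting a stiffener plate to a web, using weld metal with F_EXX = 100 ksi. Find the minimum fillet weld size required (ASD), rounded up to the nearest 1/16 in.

w = 1/4 in

Total weld length L = 26 in.
Required throat t_e = P × Ω / (0.6 F_EXX × L) = 122 × 2.0 / (0.6 × 100 × 26) = 0.1564 in.
Required leg w = t_e / 0.707 = 0.2212 in → use 1/4 in.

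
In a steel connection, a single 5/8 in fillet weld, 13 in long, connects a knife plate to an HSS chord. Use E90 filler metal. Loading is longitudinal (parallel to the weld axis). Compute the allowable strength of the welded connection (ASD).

E90XX → F_EXX = 90 ksi.
Effective throat t_e = 0.707 × 0.625 = 0.4419 in.
Total length L = 13 in; A_we = 0.4419 × 13 = 5.744 in².
F_nw = 0.6 F_EXX = 0.6 × 90 = 54 ksi.
R_n = 54 × 5.744 = 310.2 kip; R_n/Ω = 310.2/2.0 = 155.1 kip.

R_n/Ω ≈ 155 kip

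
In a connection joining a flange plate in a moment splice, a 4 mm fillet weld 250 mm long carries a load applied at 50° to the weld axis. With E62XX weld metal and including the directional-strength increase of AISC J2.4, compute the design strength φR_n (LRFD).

E62XX → F_EXX = 620 MPa.
t_e = 0.707 × 4 = 2.828 mm; A_we = 2.828 × 250 = 707 mm².
Directional factor: 1.0 + 0.5 sin^1.5(50°) = 1.335.
F_nw = 0.6 × 620 × 1.335 = 496.7 MPa.
φR_n = 0.75 × 496.7 × 707 × 10⁻³ = 263.4 kN.

φR_n ≈ 263 kN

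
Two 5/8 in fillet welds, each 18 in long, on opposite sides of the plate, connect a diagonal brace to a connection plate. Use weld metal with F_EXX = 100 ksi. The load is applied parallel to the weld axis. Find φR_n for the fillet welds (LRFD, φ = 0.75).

φR_n ≈ 716 kips

Effective throat t_e = 0.707 × 0.625 = 0.4419 in.
Total length L = 36 in; A_we = 0.4419 × 36 = 15.91 in².
F_nw = 0.6 F_EXX = 0.6 × 100 = 60 ksi.
φR_n = 0.75 × 60 × 15.91 = 715.8 kips.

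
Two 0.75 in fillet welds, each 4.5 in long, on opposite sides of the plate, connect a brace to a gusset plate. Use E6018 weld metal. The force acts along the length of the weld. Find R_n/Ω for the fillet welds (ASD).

R_n/Ω ≈ 85.9 kips

E60XX → F_EXX = 60 ksi.
Effective throat t_e = 0.707 × 0.75 = 0.5302 in.
Total length L = 9 in; A_we = 0.5302 × 9 = 4.772 in².
F_nw = 0.6 F_EXX = 0.6 × 60 = 36 ksi.
R_n = 36 × 4.772 = 171.8 kips; R_n/Ω = 171.8/2.0 = 85.9 kips.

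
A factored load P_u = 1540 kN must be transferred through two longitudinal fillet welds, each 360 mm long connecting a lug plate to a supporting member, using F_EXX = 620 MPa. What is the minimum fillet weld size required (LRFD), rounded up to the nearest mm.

w = 11 mm

Total weld length L = 720 mm.
Required throat t_e = P_u / (φ × 0.6 F_EXX × L) = 1540 / (0.75 × 0.6 × 620 × 720 × 10⁻³) = 7.666 mm.
Required leg w = t_e / 0.707 = 10.84 mm → use 11 mm.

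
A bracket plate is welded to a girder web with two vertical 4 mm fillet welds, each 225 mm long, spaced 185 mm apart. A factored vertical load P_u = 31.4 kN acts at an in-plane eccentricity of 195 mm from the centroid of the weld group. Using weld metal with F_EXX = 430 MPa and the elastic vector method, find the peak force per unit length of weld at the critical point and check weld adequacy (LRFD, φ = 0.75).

Total weld length L_w = 450 mm. Treat welds as unit-width lines.
Polar moment about centroid: J = 2[d³/12 + d(b/2)²] = 2[225³/12 + 225×92.5²] = 5749000 mm³.
Direct shear f_v = P/L_w = 31.4×10³ / 450 = 69.78 N/mm (vertical).
Torsion M = P·e = 31.4×10³ × 195 = 6123000 N·mm.
Critical point at (x, y) = (92.5, 112.5) from centroid. f_tx = M·y/J = 119.8 N/mm; f_ty = M·x/J = 98.52 N/mm.
Resultant f_max = √[f_tx² + (f_v + f_ty)²] = √[119.8² + (69.78 + 98.52)²] = 206.6 N/mm.
Capacity per unit length: φr_n = 0.75 × 0.6 × 430 × (0.707 × 4) = 547.2 N/mm.
206.6 ≤ 547.2 → adequate.

f_max ≈ 207 N/mm; adequate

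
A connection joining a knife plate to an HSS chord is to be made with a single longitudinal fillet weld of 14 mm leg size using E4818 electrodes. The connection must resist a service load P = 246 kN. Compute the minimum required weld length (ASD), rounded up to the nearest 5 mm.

E48XX → F_EXX = 480 MPa.
Throat t_e = 0.707 × 14 = 9.898 mm.
r_n/Ω = (0.6 × 480 × 9.898) / 2.0 = 1425 N/mm = 1.425 kN/mm.
L_req = P / (r_n/Ω) = 246 / 1.425 = 172.6 mm total.
Round up → use L = 175 mm.

L = 175 mm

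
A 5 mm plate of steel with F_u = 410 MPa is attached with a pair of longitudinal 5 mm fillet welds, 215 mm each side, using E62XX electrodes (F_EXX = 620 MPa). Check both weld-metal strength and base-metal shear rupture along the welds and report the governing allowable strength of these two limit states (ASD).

t_e = 0.707 × 5 = 3.535 mm; L = 430 mm.
Weld metal: R_n/Ω = (1/2.0) × 0.6 × 620 × 3.535 × 430 × 10⁻³ = 282.7 kN.
Base metal (shear rupture): R_n/Ω = (1/2.0) × 0.6 × 410 × 5 × 430 × 10⁻³ = 264.4 kN.
Governing: base-metal shear rupture.

R_n/Ω ≈ 264 kN (base-metal shear rupture governs)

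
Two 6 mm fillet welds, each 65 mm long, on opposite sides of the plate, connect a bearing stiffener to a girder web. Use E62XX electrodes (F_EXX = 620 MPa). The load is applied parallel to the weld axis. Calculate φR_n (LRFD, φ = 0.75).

Effective throat t_e = 0.707 × 6 = 4.242 mm.
Total length L = 130 mm; A_we = 4.242 × 130 = 551.5 mm².
F_nw = 0.6 F_EXX = 0.6 × 620 = 372 MPa.
φR_n = 0.75 × 372 × 551.5 × 10⁻³ = 153.9 kN.

φR_n ≈ 154 kN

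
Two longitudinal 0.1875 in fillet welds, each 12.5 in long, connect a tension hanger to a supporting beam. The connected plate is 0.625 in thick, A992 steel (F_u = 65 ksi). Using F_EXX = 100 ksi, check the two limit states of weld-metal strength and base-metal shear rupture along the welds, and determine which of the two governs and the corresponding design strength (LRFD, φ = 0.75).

φR_n ≈ 149 kip (weld metal governs)

t_e = 0.707 × 0.1875 = 0.1326 in; L = 25 in.
Weld metal: φR_n = 0.75 × 0.6 × 100 × 0.1326 × 25 = 149.1 kip.
Base metal (shear rupture): φR_n = 0.75 × 0.6 × 65 × 0.625 × 25 = 457 kip.
Governing: weld metal.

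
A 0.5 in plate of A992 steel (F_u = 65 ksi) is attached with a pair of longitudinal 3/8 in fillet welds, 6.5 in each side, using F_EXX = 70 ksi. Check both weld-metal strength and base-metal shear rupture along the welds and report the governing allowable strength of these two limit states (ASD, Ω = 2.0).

R_n/Ω ≈ 72.4 kips (weld metal governs)

t_e = 0.707 × 0.375 = 0.2651 in; L = 13 in.
Weld metal: R_n/Ω = (1/2.0) × 0.6 × 70 × 0.2651 × 13 = 72.38 kips.
Base metal (shear rupture): R_n/Ω = (1/2.0) × 0.6 × 65 × 0.5 × 13 = 126.8 kips.
Governing: weld metal.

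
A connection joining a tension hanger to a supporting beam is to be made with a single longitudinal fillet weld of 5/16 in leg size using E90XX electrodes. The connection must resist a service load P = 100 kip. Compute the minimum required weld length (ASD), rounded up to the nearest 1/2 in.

L = 17 in

E90XX → F_EXX = 90 ksi.
Throat t_e = 0.707 × 0.3125 = 0.2209 in.
r_n/Ω = (0.6 × 90 × 0.2209) / 2.0 = 5.965 kip/in.
L_req = P / (r_n/Ω) = 100 / 5.965 = 16.76 in total.
Round up → use L = 17 in.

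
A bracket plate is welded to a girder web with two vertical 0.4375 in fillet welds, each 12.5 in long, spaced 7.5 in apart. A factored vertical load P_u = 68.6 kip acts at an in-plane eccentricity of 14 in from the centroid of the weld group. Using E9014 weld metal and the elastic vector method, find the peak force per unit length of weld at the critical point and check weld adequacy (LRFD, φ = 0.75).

f_max ≈ 12 kip/in; adequate

E90XX → F_EXX = 90 ksi.
Total weld length L_w = 25 in. Treat welds as unit-width lines.
Polar moment about centroid: J = 2[d³/12 + d(b/2)²] = 2[12.5³/12 + 12.5×3.75²] = 677.1 in³.
Direct shear f_v = P/L_w = 68.6 / 25 = 2.744 kip/in (vertical).
Torsion M = P·e = 68.6 × 14 = 960.4 kip·in.
Critical point at (x, y) = (3.75, 6.25) from centroid. f_tx = M·y/J = 8.865 kip/in; f_ty = M·x/J = 5.319 kip/in.
Resultant f_max = √[f_tx² + (f_v + f_ty)²] = √[8.865² + (2.744 + 5.319)²] = 11.98 kip/in.
Capacity per unit length: φr_n = 0.75 × 0.6 × 90 × (0.707 × 0.4375) = 12.53 kip/in.
11.98 ≤ 12.53 → adequate.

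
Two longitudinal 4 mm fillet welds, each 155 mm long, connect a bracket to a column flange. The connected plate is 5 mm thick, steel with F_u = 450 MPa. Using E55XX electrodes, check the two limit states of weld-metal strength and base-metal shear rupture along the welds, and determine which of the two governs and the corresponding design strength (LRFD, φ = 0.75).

E55XX → F_EXX = 550 MPa.
t_e = 0.707 × 4 = 2.828 mm; L = 310 mm.
Weld metal: φR_n = 0.75 × 0.6 × 550 × 2.828 × 310 × 10⁻³ = 217 kN.
Base metal (shear rupture): φR_n = 0.75 × 0.6 × 450 × 5 × 310 × 10⁻³ = 313.9 kN.
Governing: weld metal.

φR_n ≈ 217 kN (weld metal governs)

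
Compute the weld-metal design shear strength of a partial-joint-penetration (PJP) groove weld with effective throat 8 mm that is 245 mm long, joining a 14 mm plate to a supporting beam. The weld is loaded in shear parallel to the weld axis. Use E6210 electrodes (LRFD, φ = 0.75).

φR_n ≈ 547 kN

E62XX → F_EXX = 620 MPa.
Effective throat (given) t_e = 8 mm.
A_we = 8 × 245 = 1960 mm².
F_nw = 0.6 F_EXX = 372 MPa.
φR_n = 0.75 × 372 × 1960 × 10⁻³ = 546.8 kN.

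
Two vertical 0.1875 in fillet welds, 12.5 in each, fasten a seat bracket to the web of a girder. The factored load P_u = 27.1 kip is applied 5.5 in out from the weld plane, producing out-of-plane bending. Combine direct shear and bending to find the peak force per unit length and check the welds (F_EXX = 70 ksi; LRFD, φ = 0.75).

f_max ≈ 3.06 kip/in; adequate

L_w = 2 × 12.5 = 25 in; section modulus (unit throat) S = 2 × L²/6 = 52.08 in².
Direct shear f_v = P/L_w = 27.1/25 = 1.084 kip/in.
Moment M = P × e = 27.1 × 5.5 = 149.05 kip·in; bending f_b = M/S = 2.862 kip/in.
f_max = √(f_v² + f_b²) = √(1.084² + 2.862²) = 3.06 kip/in.
φr_n = 0.75 × 0.6 × 70 × (0.707 × 0.1875) = 4.176 kip/in → adequate.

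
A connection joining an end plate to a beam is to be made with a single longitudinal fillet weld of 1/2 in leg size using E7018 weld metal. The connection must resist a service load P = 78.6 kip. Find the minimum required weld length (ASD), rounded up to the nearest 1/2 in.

L = 11 in

E70XX → F_EXX = 70 ksi.
Throat t_e = 0.707 × 0.5 = 0.3535 in.
r_n/Ω = (0.6 × 70 × 0.3535) / 2.0 = 7.423 kip/in.
L_req = P / (r_n/Ω) = 78.6 / 7.423 = 10.59 in total.
Round up → use L = 11 in.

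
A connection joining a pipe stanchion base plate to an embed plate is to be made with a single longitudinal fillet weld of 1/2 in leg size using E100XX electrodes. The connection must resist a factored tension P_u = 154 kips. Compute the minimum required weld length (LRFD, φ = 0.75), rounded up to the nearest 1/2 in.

L = 10 in

E100XX → F_EXX = 100 ksi.
Throat t_e = 0.707 × 0.5 = 0.3535 in.
φr_n = 0.75 × 0.6 × 100 × 0.3535 = 15.91 kips/in.
L_req = P_u / φr_n = 154 / 15.91 = 9.681 in total.
Round up → use L = 10 in.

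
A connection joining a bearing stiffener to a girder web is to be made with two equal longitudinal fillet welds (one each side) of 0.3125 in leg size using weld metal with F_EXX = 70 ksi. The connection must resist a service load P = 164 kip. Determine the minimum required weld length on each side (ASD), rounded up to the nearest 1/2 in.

Throat t_e = 0.707 × 0.3125 = 0.2209 in.
r_n/Ω = (0.6 × 70 × 0.2209) / 2.0 = 4.64 kip/in.
L_req = P / (r_n/Ω) = 164 / 4.64 = 35.35 in total.
Per side: 35.35 / 2 = 17.67 in.
Round up → use L = 18 in on each side.

L = 18 in on each side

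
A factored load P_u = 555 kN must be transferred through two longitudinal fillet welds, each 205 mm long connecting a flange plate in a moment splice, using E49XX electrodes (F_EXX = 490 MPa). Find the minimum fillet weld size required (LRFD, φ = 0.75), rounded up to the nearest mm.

Total weld length L = 410 mm.
Required throat t_e = P_u / (φ × 0.6 F_EXX × L) = 555 / (0.75 × 0.6 × 490 × 410 × 10⁻³) = 6.139 mm.
Required leg w = t_e / 0.707 = 8.683 mm → use 9 mm.

w = 9 mm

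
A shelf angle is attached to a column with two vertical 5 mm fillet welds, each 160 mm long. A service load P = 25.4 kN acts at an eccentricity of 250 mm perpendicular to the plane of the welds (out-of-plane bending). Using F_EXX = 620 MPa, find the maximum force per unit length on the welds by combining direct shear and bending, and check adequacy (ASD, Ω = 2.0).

f_max ≈ 748 N/mm; NOT adequate

L_w = 2 × 160 = 320 mm; section modulus (unit throat) S = 2 × L²/6 = 8533 mm².
Direct shear f_v = P/L_w = 25.4×10³/320 = 79.38 N/mm.
Moment M = P × e = 25.4×10³ × 250 = 6350000 N·mm; bending f_b = M/S = 744.1 N/mm.
f_max = √(f_v² + f_b²) = √(79.38² + 744.1²) = 748.4 N/mm.
r_n/Ω = (1/2.0) × 0.6 × 620 × (0.707 × 5) = 657.5 N/mm → NOT adequate.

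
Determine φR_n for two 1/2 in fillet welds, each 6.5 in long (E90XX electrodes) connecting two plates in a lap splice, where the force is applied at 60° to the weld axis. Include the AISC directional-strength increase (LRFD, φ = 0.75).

φR_n ≈ 261 kips

E90XX → F_EXX = 90 ksi.
t_e = 0.707 × 0.5 = 0.3535 in; A_we = 0.3535 × 13 = 4.595 in².
Directional factor: 1.0 + 0.5 sin^1.5(60°) = 1.403.
F_nw = 0.6 × 90 × 1.403 = 75.76 ksi.
φR_n = 0.75 × 75.76 × 4.595 = 261.1 kips.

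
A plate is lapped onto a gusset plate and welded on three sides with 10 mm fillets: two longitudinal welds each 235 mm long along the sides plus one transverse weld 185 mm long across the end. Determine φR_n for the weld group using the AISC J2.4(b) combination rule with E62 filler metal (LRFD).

φR_n ≈ 1340 kN

E62XX → F_EXX = 620 MPa.
t_e = 0.707 × 10 = 7.07 mm.
R_nwl = 0.6 × 620 × 7.07 × 470 × 10⁻³ = 1236 kN (longitudinal, 2 welds).
R_nwt = 0.6 × 620 × 7.07 × 185 × 10⁻³ = 486.6 kN (transverse, base value).
(i) R_nwl + R_nwt = 1723 kN; (ii) 0.85 R_nwl + 1.5 R_nwt = 1781 kN.
R_n = max = 1781 kN [governs: (ii)]; φR_n = 1335 kN.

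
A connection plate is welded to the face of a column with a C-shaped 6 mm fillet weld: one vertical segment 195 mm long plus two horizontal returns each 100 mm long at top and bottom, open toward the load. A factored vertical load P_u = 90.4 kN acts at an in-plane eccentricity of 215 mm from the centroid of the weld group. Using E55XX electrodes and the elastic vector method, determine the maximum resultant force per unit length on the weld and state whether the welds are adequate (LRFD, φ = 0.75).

E55XX → F_EXX = 550 MPa.
Total weld length L_w = 395 mm. Treat welds as unit-width lines.
Centroid: x̄ = 2×100×50 / 395 = 25.32 mm from the vertical weld.
Polar moment about centroid: J = I_x + I_y = [195³/12 + 2×100×97.5²] + [195×25.32² + 2(100³/12 + 100×24.68²)] = 2933000 mm³.
Direct shear f_v = P/L_w = 90.4×10³ / 395 = 228.9 N/mm (vertical).
Torsion M = P·e = 90.4×10³ × 215 = 19436000 N·mm.
Critical point at (x, y) = (74.68, 97.5) from centroid. f_tx = M·y/J = 646.2 N/mm; f_ty = M·x/J = 495 N/mm.
Resultant f_max = √[f_tx² + (f_v + f_ty)²] = √[646.2² + (228.9 + 495)²] = 970.3 N/mm.
Capacity per unit length: φr_n = 0.75 × 0.6 × 550 × (0.707 × 6) = 1050 N/mm.
970.3 ≤ 1050 → adequate.

f_max ≈ 970 N/mm; adequate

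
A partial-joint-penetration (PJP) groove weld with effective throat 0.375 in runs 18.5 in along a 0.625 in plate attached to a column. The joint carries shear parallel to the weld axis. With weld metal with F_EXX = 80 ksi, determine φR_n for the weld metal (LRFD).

Effective throat (given) t_e = 0.375 in.
A_we = 0.375 × 18.5 = 6.938 in².
F_nw = 0.6 F_EXX = 48 ksi.
φR_n = 0.75 × 48 × 6.938 = 249.8 kips.

φR_n ≈ 250 kips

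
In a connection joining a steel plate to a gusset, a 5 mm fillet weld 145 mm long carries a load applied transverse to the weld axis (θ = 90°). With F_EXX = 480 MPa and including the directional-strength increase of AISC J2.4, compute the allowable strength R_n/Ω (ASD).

t_e = 0.707 × 5 = 3.535 mm; A_we = 3.535 × 145 = 512.6 mm².
Directional factor: 1.0 + 0.5 sin^1.5(90°) = 1.5.
F_nw = 0.6 × 480 × 1.5 = 432 MPa.
R_n/Ω = (432 × 512.6) / 2.0 × 10⁻³ = 110.7 kN.

R_n/Ω ≈ 111 kN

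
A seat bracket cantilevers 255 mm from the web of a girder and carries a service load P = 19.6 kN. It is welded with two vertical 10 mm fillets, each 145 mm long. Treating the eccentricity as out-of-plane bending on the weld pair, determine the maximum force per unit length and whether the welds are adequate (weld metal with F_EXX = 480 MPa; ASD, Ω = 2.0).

f_max ≈ 716 N/mm; adequate

L_w = 2 × 145 = 290 mm; section modulus (unit throat) S = 2 × L²/6 = 7008 mm².
Direct shear f_v = P/L_w = 19.6×10³/290 = 67.59 N/mm.
Moment M = P × e = 19.6×10³ × 255 = 4998000 N·mm; bending f_b = M/S = 713.2 N/mm.
f_max = √(f_v² + f_b²) = √(67.59² + 713.2²) = 716.3 N/mm.
r_n/Ω = (1/2.0) × 0.6 × 480 × (0.707 × 10) = 1018 N/mm → adequate.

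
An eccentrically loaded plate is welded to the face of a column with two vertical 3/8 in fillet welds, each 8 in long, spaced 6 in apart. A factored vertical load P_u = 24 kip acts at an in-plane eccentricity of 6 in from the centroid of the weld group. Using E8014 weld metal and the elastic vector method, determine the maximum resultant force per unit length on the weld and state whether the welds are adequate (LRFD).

f_max ≈ 4.21 kip/in; adequate

E80XX → F_EXX = 80 ksi.
Total weld length L_w = 16 in. Treat welds as unit-width lines.
Polar moment about centroid: J = 2[d³/12 + d(b/2)²] = 2[8³/12 + 8×3²] = 229.3 in³.
Direct shear f_v = P/L_w = 24 / 16 = 1.5 kip/in (vertical).
Torsion M = P·e = 24 × 6 = 144 kip·in.
Critical point at (x, y) = (3, 4) from centroid. f_tx = M·y/J = 2.512 kip/in; f_ty = M·x/J = 1.884 kip/in.
Resultant f_max = √[f_tx² + (f_v + f_ty)²] = √[2.512² + (1.5 + 1.884)²] = 4.214 kip/in.
Capacity per unit length: φr_n = 0.75 × 0.6 × 80 × (0.707 × 0.375) = 9.544 kip/in.
4.214 ≤ 9.544 → adequate.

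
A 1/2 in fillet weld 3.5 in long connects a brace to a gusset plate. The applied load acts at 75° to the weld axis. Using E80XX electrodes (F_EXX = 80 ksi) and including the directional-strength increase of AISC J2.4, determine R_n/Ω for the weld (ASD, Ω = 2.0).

R_n/Ω ≈ 43.8 kip

t_e = 0.707 × 0.5 = 0.3535 in; A_we = 0.3535 × 3.5 = 1.237 in².
Directional factor: 1.0 + 0.5 sin^1.5(75°) = 1.475.
F_nw = 0.6 × 80 × 1.475 = 70.78 ksi.
R_n/Ω = (70.78 × 1.237) / 2.0 = 43.79 kip.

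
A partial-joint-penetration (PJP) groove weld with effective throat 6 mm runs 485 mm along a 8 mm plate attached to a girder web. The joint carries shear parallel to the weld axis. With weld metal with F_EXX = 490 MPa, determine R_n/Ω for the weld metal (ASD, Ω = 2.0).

Effective throat (given) t_e = 6 mm.
A_we = 6 × 485 = 2910 mm².
F_nw = 0.6 F_EXX = 294 MPa.
R_n/Ω = (294 × 2910) / 2.0 × 10⁻³ = 427.8 kN.

R_n/Ω ≈ 428 kN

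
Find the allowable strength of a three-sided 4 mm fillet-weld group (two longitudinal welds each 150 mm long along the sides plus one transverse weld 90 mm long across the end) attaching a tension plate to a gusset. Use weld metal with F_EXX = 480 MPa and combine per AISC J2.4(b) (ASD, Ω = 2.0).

R_n/Ω ≈ 159 kN

t_e = 0.707 × 4 = 2.828 mm.
R_nwl = 0.6 × 480 × 2.828 × 300 × 10⁻³ = 244.3 kN (longitudinal, 2 welds).
R_nwt = 0.6 × 480 × 2.828 × 90 × 10⁻³ = 73.3 kN (transverse, base value).
(i) R_nwl + R_nwt = 317.6 kN; (ii) 0.85 R_nwl + 1.5 R_nwt = 317.6 kN.
R_n = max = 317.6 kN [governs: (ii)]; R_n/Ω = 158.8 kN.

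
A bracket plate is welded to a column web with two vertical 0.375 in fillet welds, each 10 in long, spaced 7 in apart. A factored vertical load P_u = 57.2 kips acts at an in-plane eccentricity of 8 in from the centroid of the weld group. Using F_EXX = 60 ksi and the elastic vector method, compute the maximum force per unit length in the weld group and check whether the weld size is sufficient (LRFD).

f_max ≈ 8.74 kip/in; NOT adequate

Total weld length L_w = 20 in. Treat welds as unit-width lines.
Polar moment about centroid: J = 2[d³/12 + d(b/2)²] = 2[10³/12 + 10×3.5²] = 411.7 in³.
Direct shear f_v = P/L_w = 57.2 / 20 = 2.86 kip/in (vertical).
Torsion M = P·e = 57.2 × 8 = 457.6 kip·in.
Critical point at (x, y) = (3.5, 5) from centroid. f_tx = M·y/J = 5.558 kip/in; f_ty = M·x/J = 3.891 kip/in.
Resultant f_max = √[f_tx² + (f_v + f_ty)²] = √[5.558² + (2.86 + 3.891)²] = 8.744 kip/in.
Capacity per unit length: φr_n = 0.75 × 0.6 × 60 × (0.707 × 0.375) = 7.158 kip/in.
8.744 > 7.158 → NOT adequate.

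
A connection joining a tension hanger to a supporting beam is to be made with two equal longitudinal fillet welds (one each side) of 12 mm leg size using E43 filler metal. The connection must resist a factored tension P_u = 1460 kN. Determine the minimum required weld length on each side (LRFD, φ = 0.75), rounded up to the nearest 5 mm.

E43XX → F_EXX = 430 MPa.
Throat t_e = 0.707 × 12 = 8.484 mm.
φr_n = 0.75 × 0.6 × 430 × 8.484 × 10⁻³ = 1.642 kN/mm.
L_req = P_u / φr_n = 1460 / 1.642 = 889.3 mm total.
Per side: 889.3 / 2 = 444.7 mm.
Round up → use L = 445 mm on each side.

L = 445 mm on each side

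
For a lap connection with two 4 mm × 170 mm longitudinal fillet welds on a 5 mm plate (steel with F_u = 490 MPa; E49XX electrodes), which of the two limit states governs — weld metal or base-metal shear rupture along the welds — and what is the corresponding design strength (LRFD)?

φR_n ≈ 212 kN (weld metal governs)

E49XX → F_EXX = 490 MPa.
t_e = 0.707 × 4 = 2.828 mm; L = 340 mm.
Weld metal: φR_n = 0.75 × 0.6 × 490 × 2.828 × 340 × 10⁻³ = 212 kN.
Base metal (shear rupture): φR_n = 0.75 × 0.6 × 490 × 5 × 340 × 10⁻³ = 374.9 kN.
Governing: weld metal.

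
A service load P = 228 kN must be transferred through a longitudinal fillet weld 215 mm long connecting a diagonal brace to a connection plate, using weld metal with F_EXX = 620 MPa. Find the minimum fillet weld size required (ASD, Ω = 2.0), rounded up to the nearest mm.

Total weld length L = 215 mm.
Required throat t_e = P × Ω / (0.6 F_EXX × L) = 228 × 2.0 / (0.6 × 620 × 215 × 10⁻³) = 5.701 mm.
Required leg w = t_e / 0.707 = 8.064 mm → use 9 mm.

w = 9 mm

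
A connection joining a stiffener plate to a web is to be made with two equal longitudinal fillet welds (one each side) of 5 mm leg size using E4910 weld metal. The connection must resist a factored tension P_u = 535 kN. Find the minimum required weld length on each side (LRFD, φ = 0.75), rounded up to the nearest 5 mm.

L = 345 mm on each side

E49XX → F_EXX = 490 MPa.
Throat t_e = 0.707 × 5 = 3.535 mm.
φr_n = 0.75 × 0.6 × 490 × 3.535 × 10⁻³ = 0.7795 kN/mm.
L_req = P_u / φr_n = 535 / 0.7795 = 686.4 mm total.
Per side: 686.4 / 2 = 343.2 mm.
Round up → use L = 345 mm on each side.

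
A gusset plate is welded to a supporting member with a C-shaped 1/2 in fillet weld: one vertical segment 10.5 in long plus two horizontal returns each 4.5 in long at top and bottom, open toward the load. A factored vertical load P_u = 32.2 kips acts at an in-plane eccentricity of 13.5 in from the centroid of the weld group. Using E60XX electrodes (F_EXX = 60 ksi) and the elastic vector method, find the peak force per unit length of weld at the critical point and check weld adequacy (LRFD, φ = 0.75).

f_max ≈ 8.14 kip/in; adequate

Total weld length L_w = 19.5 in. Treat welds as unit-width lines.
Centroid: x̄ = 2×4.5×2.25 / 19.5 = 1.038 in from the vertical weld.
Polar moment about centroid: J = I_x + I_y = [10.5³/12 + 2×4.5×5.25²] + [10.5×1.038² + 2(4.5³/12 + 4.5×1.212²)] = 384.3 in³.
Direct shear f_v = P/L_w = 32.2 / 19.5 = 1.651 kip/in (vertical).
Torsion M = P·e = 32.2 × 13.5 = 434.7 kip·in.
Critical point at (x, y) = (3.462, 5.25) from centroid. f_tx = M·y/J = 5.939 kip/in; f_ty = M·x/J = 3.916 kip/in.
Resultant f_max = √[f_tx² + (f_v + f_ty)²] = √[5.939² + (1.651 + 3.916)²] = 8.141 kip/in.
Capacity per unit length: φr_n = 0.75 × 0.6 × 60 × (0.707 × 0.5) = 9.544 kip/in.
8.141 ≤ 9.544 → adequate.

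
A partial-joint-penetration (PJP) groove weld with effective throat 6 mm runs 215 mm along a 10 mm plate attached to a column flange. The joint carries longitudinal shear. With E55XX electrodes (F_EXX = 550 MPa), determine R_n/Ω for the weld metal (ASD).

R_n/Ω ≈ 213 kN

Effective throat (given) t_e = 6 mm.
A_we = 6 × 215 = 1290 mm².
F_nw = 0.6 F_EXX = 330 MPa.
R_n/Ω = (330 × 1290) / 2.0 × 10⁻³ = 212.8 kN.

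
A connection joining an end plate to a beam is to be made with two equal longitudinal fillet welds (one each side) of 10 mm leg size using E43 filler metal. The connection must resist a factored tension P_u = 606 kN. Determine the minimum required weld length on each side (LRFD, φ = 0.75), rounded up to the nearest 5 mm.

E43XX → F_EXX = 430 MPa.
Throat t_e = 0.707 × 10 = 7.07 mm.
φr_n = 0.75 × 0.6 × 430 × 7.07 × 10⁻³ = 1.368 kN/mm.
L_req = P_u / φr_n = 606 / 1.368 = 443 mm total.
Per side: 443 / 2 = 221.5 mm.
Round up → use L = 225 mm on each side.

L = 225 mm on each side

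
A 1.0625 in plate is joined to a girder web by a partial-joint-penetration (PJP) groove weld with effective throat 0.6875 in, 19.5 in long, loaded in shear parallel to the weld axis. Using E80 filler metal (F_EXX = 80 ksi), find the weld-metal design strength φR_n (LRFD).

Effective throat (given) t_e = 0.6875 in.
A_we = 0.6875 × 19.5 = 13.41 in².
F_nw = 0.6 F_EXX = 48 ksi.
φR_n = 0.75 × 48 × 13.41 = 482.6 kip.

φR_n ≈ 483 kip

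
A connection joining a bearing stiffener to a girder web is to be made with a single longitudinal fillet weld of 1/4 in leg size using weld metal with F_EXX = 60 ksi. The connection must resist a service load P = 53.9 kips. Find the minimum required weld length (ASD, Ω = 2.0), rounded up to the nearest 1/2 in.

L = 17 in

Throat t_e = 0.707 × 0.25 = 0.1767 in.
r_n/Ω = (0.6 × 60 × 0.1767) / 2.0 = 3.181 kip/in.
L_req = P / (r_n/Ω) = 53.9 / 3.181 = 16.94 in total.
Round up → use L = 17 in.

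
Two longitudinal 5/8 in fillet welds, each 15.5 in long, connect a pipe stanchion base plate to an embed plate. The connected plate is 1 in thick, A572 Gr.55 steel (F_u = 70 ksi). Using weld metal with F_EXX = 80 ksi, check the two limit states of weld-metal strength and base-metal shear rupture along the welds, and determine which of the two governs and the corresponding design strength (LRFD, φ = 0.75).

t_e = 0.707 × 0.625 = 0.4419 in; L = 31 in.
Weld metal: φR_n = 0.75 × 0.6 × 80 × 0.4419 × 31 = 493.1 kip.
Base metal (shear rupture): φR_n = 0.75 × 0.6 × 70 × 1 × 31 = 976.5 kip.
Governing: weld metal.

φR_n ≈ 493 kip (weld metal governs)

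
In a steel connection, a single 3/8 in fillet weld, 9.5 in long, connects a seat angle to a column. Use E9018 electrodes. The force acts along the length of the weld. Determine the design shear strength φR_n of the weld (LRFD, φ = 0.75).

φR_n ≈ 102 kips

E90XX → F_EXX = 90 ksi.
Effective throat t_e = 0.707 × 0.375 = 0.2651 in.
Total length L = 9.5 in; A_we = 0.2651 × 9.5 = 2.519 in².
F_nw = 0.6 F_EXX = 0.6 × 90 = 54 ksi.
φR_n = 0.75 × 54 × 2.519 = 102 kips.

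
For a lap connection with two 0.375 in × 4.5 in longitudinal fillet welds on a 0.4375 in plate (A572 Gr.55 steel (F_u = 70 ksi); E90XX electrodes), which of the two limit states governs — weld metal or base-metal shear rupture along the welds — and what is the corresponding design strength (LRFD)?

φR_n ≈ 96.6 kip (weld metal governs)

E90XX → F_EXX = 90 ksi.
t_e = 0.707 × 0.375 = 0.2651 in; L = 9 in.
Weld metal: φR_n = 0.75 × 0.6 × 90 × 0.2651 × 9 = 96.64 kip.
Base metal (shear rupture): φR_n = 0.75 × 0.6 × 70 × 0.4375 × 9 = 124 kip.
Governing: weld metal.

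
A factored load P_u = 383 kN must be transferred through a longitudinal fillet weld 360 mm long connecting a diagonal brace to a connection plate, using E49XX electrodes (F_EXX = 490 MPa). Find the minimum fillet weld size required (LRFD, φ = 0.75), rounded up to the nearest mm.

Total weld length L = 360 mm.
Required throat t_e = P_u / (φ × 0.6 F_EXX × L) = 383 / (0.75 × 0.6 × 490 × 360 × 10⁻³) = 4.825 mm.
Required leg w = t_e / 0.707 = 6.824 mm → use 7 mm.

w = 7 mm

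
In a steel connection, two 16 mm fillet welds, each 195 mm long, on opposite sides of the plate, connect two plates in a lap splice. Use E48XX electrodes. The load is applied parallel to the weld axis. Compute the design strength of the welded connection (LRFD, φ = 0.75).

E48XX → F_EXX = 480 MPa.
Effective throat t_e = 0.707 × 16 = 11.31 mm.
Total length L = 390 mm; A_we = 11.31 × 390 = 4412 mm².
F_nw = 0.6 F_EXX = 0.6 × 480 = 288 MPa.
φR_n = 0.75 × 288 × 4412 × 10⁻³ = 952.9 kN.

φR_n ≈ 953 kN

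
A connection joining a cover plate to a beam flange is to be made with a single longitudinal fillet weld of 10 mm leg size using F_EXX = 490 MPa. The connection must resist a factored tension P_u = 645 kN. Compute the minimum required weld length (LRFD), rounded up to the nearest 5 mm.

Throat t_e = 0.707 × 10 = 7.07 mm.
φr_n = 0.75 × 0.6 × 490 × 7.07 × 10⁻³ = 1.559 kN/mm.
L_req = P_u / φr_n = 645 / 1.559 = 413.7 mm total.
Round up → use L = 415 mm.

L = 415 mm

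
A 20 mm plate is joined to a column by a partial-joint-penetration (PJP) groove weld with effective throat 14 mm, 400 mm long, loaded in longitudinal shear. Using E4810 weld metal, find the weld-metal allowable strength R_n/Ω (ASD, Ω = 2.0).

E48XX → F_EXX = 480 MPa.
Effective throat (given) t_e = 14 mm.
A_we = 14 × 400 = 5600 mm².
F_nw = 0.6 F_EXX = 288 MPa.
R_n/Ω = (288 × 5600) / 2.0 × 10⁻³ = 806.4 kN.

R_n/Ω ≈ 806 kN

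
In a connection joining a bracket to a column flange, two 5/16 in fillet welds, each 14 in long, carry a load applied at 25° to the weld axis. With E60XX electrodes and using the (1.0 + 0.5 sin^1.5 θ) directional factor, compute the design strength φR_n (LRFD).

E60XX → F_EXX = 60 ksi.
t_e = 0.707 × 0.3125 = 0.2209 in; A_we = 0.2209 × 28 = 6.186 in².
Directional factor: 1.0 + 0.5 sin^1.5(25°) = 1.137.
F_nw = 0.6 × 60 × 1.137 = 40.95 ksi.
φR_n = 0.75 × 40.95 × 6.186 = 190 kip.

φR_n ≈ 190 kip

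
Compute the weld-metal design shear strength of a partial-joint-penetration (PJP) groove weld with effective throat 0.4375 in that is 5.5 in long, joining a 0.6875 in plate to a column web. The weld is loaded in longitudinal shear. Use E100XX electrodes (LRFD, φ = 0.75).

φR_n ≈ 108 kips

E100XX → F_EXX = 100 ksi.
Effective throat (given) t_e = 0.4375 in.
A_we = 0.4375 × 5.5 = 2.406 in².
F_nw = 0.6 F_EXX = 60 ksi.
φR_n = 0.75 × 60 × 2.406 = 108.3 kips.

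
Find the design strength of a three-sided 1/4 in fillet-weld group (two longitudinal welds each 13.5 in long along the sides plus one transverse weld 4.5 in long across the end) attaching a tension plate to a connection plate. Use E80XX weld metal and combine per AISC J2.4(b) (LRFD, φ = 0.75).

E80XX → F_EXX = 80 ksi.
t_e = 0.707 × 0.25 = 0.1767 in.
R_nwl = 0.6 × 80 × 0.1767 × 27 = 229.1 kip (longitudinal, 2 welds).
R_nwt = 0.6 × 80 × 0.1767 × 4.5 = 38.18 kip (transverse, base value).
(i) R_nwl + R_nwt = 267.2 kip; (ii) 0.85 R_nwl + 1.5 R_nwt = 252 kip.
R_n = max = 267.2 kip [governs: (i)]; φR_n = 200.4 kip.

φR_n ≈ 200 kip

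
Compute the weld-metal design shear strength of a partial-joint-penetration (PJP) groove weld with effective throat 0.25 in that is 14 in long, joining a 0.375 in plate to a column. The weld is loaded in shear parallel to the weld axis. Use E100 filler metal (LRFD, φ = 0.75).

E100XX → F_EXX = 100 ksi.
Effective throat (given) t_e = 0.25 in.
A_we = 0.25 × 14 = 3.5 in².
F_nw = 0.6 F_EXX = 60 ksi.
φR_n = 0.75 × 60 × 3.5 = 157.5 kip.

φR_n ≈ 158 kip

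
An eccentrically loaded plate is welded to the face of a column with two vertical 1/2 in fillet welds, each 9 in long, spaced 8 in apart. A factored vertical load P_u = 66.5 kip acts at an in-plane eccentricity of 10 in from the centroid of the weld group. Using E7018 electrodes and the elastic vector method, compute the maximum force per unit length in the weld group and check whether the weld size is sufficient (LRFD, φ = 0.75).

f_max ≈ 12.5 kip/in; NOT adequate

E70XX → F_EXX = 70 ksi.
Total weld length L_w = 18 in. Treat welds as unit-width lines.
Polar moment about centroid: J = 2[d³/12 + d(b/2)²] = 2[9³/12 + 9×4²] = 409.5 in³.
Direct shear f_v = P/L_w = 66.5 / 18 = 3.694 kip/in (vertical).
Torsion M = P·e = 66.5 × 10 = 665 kip·in.
Critical point at (x, y) = (4, 4.5) from centroid. f_tx = M·y/J = 7.308 kip/in; f_ty = M·x/J = 6.496 kip/in.
Resultant f_max = √[f_tx² + (f_v + f_ty)²] = √[7.308² + (3.694 + 6.496)²] = 12.54 kip/in.
Capacity per unit length: φr_n = 0.75 × 0.6 × 70 × (0.707 × 0.5) = 11.14 kip/in.
12.54 > 11.14 → NOT adequate.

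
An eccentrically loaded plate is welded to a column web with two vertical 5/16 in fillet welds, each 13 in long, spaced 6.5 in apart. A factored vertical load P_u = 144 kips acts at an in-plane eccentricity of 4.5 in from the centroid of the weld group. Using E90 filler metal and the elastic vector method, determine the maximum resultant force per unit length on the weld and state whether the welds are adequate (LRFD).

E90XX → F_EXX = 90 ksi.
Total weld length L_w = 26 in. Treat welds as unit-width lines.
Polar moment about centroid: J = 2[d³/12 + d(b/2)²] = 2[13³/12 + 13×3.25²] = 640.8 in³.
Direct shear f_v = P/L_w = 144 / 26 = 5.538 kip/in (vertical).
Torsion M = P·e = 144 × 4.5 = 648 kip·in.
Critical point at (x, y) = (3.25, 6.5) from centroid. f_tx = M·y/J = 6.573 kip/in; f_ty = M·x/J = 3.287 kip/in.
Resultant f_max = √[f_tx² + (f_v + f_ty)²] = √[6.573² + (5.538 + 3.287)²] = 11 kip/in.
Capacity per unit length: φr_n = 0.75 × 0.6 × 90 × (0.707 × 0.3125) = 8.948 kip/in.
11 > 8.948 → NOT adequate.

f_max ≈ 11 kip/in; NOT adequate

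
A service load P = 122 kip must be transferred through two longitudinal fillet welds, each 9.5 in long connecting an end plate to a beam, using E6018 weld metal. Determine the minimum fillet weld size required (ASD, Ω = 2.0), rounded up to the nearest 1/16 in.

w = 9/16 in

E60XX → F_EXX = 60 ksi.
Total weld length L = 19 in.
Required throat t_e = P × Ω / (0.6 F_EXX × L) = 122 × 2.0 / (0.6 × 60 × 19) = 0.3567 in.
Required leg w = t_e / 0.707 = 0.5046 in → use 9/16 in.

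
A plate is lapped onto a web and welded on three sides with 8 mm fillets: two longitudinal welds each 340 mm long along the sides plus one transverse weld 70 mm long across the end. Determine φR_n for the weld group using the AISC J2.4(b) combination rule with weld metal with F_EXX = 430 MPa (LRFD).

φR_n ≈ 821 kN

t_e = 0.707 × 8 = 5.656 mm.
R_nwl = 0.6 × 430 × 5.656 × 680 × 10⁻³ = 992.3 kN (longitudinal, 2 welds).
R_nwt = 0.6 × 430 × 5.656 × 70 × 10⁻³ = 102.1 kN (transverse, base value).
(i) R_nwl + R_nwt = 1094 kN; (ii) 0.85 R_nwl + 1.5 R_nwt = 996.7 kN.
R_n = max = 1094 kN [governs: (i)]; φR_n = 820.8 kN.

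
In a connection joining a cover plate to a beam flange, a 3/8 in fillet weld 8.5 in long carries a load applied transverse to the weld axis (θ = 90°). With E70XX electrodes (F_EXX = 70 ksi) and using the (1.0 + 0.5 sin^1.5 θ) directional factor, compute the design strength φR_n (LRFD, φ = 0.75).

t_e = 0.707 × 0.375 = 0.2651 in; A_we = 0.2651 × 8.5 = 2.254 in².
Directional factor: 1.0 + 0.5 sin^1.5(90°) = 1.5.
F_nw = 0.6 × 70 × 1.5 = 63 ksi.
φR_n = 0.75 × 63 × 2.254 = 106.5 kips.

φR_n ≈ 106 kips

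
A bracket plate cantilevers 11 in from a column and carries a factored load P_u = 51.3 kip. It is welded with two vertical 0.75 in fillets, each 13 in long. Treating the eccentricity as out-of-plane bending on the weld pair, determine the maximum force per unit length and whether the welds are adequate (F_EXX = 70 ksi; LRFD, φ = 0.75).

L_w = 2 × 13 = 26 in; section modulus (unit throat) S = 2 × L²/6 = 56.33 in².
Direct shear f_v = P/L_w = 51.3/26 = 1.973 kip/in.
Moment M = P × e = 51.3 × 11 = 564.3 kip·in; bending f_b = M/S = 10.02 kip/in.
f_max = √(f_v² + f_b²) = √(1.973² + 10.02²) = 10.21 kip/in.
φr_n = 0.75 × 0.6 × 70 × (0.707 × 0.75) = 16.7 kip/in → adequate.

f_max ≈ 10.2 kip/in; adequate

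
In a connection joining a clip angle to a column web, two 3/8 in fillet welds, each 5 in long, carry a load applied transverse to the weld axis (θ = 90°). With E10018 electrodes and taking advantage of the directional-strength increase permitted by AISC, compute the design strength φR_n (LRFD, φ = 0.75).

φR_n ≈ 179 kip

E100XX → F_EXX = 100 ksi.
t_e = 0.707 × 0.375 = 0.2651 in; A_we = 0.2651 × 10 = 2.651 in².
Directional factor: 1.0 + 0.5 sin^1.5(90°) = 1.5.
F_nw = 0.6 × 100 × 1.5 = 90 ksi.
φR_n = 0.75 × 90 × 2.651 = 179 kip.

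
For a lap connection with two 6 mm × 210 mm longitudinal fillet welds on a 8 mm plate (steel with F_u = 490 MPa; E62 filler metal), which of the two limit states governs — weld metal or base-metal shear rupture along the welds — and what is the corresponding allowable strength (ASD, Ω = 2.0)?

R_n/Ω ≈ 331 kN (weld metal governs)

E62XX → F_EXX = 620 MPa.
t_e = 0.707 × 6 = 4.242 mm; L = 420 mm.
Weld metal: R_n/Ω = (1/2.0) × 0.6 × 620 × 4.242 × 420 × 10⁻³ = 331.4 kN.
Base metal (shear rupture): R_n/Ω = (1/2.0) × 0.6 × 490 × 8 × 420 × 10⁻³ = 493.9 kN.
Governing: weld metal.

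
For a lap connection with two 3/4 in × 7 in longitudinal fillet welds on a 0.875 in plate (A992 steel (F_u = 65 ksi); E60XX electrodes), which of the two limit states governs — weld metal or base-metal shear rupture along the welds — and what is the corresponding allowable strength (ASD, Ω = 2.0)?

R_n/Ω ≈ 134 kip (weld metal governs)

E60XX → F_EXX = 60 ksi.
t_e = 0.707 × 0.75 = 0.5302 in; L = 14 in.
Weld metal: R_n/Ω = (1/2.0) × 0.6 × 60 × 0.5302 × 14 = 133.6 kip.
Base metal (shear rupture): R_n/Ω = (1/2.0) × 0.6 × 65 × 0.875 × 14 = 238.9 kip.
Governing: weld metal.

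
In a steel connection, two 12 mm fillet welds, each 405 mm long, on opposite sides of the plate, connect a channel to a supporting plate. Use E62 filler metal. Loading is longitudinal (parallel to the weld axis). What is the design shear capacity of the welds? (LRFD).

φR_n ≈ 1920 kN

E62XX → F_EXX = 620 MPa.
Effective throat t_e = 0.707 × 12 = 8.484 mm.
Total length L = 810 mm; A_we = 8.484 × 810 = 6872 mm².
F_nw = 0.6 F_EXX = 0.6 × 620 = 372 MPa.
φR_n = 0.75 × 372 × 6872 × 10⁻³ = 1917 kN.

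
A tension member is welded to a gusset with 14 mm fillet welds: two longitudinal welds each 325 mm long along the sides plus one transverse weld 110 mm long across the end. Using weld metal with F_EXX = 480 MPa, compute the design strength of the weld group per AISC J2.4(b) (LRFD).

t_e = 0.707 × 14 = 9.898 mm.
R_nwl = 0.6 × 480 × 9.898 × 650 × 10⁻³ = 1853 kN (longitudinal, 2 welds).
R_nwt = 0.6 × 480 × 9.898 × 110 × 10⁻³ = 313.6 kN (transverse, base value).
(i) R_nwl + R_nwt = 2166 kN; (ii) 0.85 R_nwl + 1.5 R_nwt = 2045 kN.
R_n = max = 2166 kN [governs: (i)]; φR_n = 1625 kN.

φR_n ≈ 1620 kN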